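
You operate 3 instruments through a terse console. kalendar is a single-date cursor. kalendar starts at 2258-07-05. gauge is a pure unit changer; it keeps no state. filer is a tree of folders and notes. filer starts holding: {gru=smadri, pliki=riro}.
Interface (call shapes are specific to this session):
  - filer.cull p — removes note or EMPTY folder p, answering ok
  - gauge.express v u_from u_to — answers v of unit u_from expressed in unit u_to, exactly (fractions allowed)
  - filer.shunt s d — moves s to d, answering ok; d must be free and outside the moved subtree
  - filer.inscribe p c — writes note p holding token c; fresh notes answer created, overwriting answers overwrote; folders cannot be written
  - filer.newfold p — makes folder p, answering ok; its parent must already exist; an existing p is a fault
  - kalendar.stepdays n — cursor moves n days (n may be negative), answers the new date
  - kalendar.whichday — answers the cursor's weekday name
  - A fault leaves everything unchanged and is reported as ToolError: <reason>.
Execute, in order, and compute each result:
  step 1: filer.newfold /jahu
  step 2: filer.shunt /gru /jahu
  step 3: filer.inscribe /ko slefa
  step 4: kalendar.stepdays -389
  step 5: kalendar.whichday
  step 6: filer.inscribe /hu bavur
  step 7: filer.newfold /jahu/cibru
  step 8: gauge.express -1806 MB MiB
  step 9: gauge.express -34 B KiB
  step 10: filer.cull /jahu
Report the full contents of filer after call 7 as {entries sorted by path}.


-> filer.newfold(p: /jahu)
<- ok
-> filer.shunt(s: /gru, d: /jahu)
<- ToolError: exists
-> filer.inscribe(p: /ko, c: slefa)
<- created
-> kalendar.stepdays(n: -389)
<- 2257-06-11
-> kalendar.whichday()
<- Thursday
-> filer.inscribe(p: /hu, c: bavur)
<- created
-> filer.newfold(p: /jahu/cibru)
<- ok
-> gauge.express(v: -1806, u_from: MB, u_to: MiB)
<- -14109375/8192
-> gauge.express(v: -34, u_from: B, u_to: KiB)
<- -17/512
-> filer.cull(p: /jahu)
<- ToolError: not empty

Answer: {gru=smadri, hu=bavur, jahu/, jahu/cibru/, ko=slefa, pliki=riro}


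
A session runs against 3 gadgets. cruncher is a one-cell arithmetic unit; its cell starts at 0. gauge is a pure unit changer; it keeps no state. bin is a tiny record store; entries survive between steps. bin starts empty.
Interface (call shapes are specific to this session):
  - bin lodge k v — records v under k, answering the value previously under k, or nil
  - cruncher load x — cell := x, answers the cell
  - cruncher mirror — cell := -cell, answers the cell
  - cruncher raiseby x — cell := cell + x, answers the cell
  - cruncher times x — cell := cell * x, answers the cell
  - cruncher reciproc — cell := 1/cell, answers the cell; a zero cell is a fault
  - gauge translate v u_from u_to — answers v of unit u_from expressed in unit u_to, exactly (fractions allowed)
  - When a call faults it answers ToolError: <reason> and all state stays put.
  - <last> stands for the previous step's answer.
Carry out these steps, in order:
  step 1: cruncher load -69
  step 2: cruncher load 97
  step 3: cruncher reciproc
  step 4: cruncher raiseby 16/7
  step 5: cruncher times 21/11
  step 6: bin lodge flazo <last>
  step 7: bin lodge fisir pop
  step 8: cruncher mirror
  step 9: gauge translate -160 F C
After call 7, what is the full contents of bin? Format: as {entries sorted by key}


;; 1. cruncher load(x='-69') -> -69
;; 2. cruncher load(x='97') -> 97
;; 3. cruncher reciproc() -> 1/97
;; 4. cruncher raiseby(x='16/7') -> 1559/679
;; 5. cruncher times(x='21/11') -> 4677/1067
;; 6. bin lodge(k='flazo', v='<last>') -> nil
;; 7. bin lodge(k='fisir', v='pop') -> nil
;; 8. cruncher mirror() -> -4677/1067
;; 9. gauge translate(v='-160', u_from='F', u_to='C') -> -320/3

Answer: {fisir=pop, flazo=4677/1067}


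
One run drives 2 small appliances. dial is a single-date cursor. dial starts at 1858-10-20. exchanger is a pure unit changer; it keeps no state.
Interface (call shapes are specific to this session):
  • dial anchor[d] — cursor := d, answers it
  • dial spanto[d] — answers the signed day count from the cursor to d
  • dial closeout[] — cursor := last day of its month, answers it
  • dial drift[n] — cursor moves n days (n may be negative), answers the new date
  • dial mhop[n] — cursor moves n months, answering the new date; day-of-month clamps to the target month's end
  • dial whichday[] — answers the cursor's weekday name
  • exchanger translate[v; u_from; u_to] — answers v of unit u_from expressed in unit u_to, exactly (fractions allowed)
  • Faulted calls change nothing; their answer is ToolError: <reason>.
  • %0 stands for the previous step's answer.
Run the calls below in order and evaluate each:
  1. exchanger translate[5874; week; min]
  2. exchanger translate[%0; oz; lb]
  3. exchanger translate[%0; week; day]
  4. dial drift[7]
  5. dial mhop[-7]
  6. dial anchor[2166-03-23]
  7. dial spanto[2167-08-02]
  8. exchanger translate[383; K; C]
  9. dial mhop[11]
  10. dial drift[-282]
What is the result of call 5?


Answer: 1858-03-27

Derivation:
→ exchanger translate(v: 5874, u_from: week, u_to: min)
← 59209920
→ exchanger translate(v: %0, u_from: oz, u_to: lb)
← 3700620
→ exchanger translate(v: %0, u_from: week, u_to: day)
← 25904340
→ dial drift(n: 7)
← 1858-10-27
→ dial mhop(n: -7)
← 1858-03-27
→ dial anchor(d: 2166-03-23)
← 2166-03-23
→ dial spanto(d: 2167-08-02)
← 497
→ exchanger translate(v: 383, u_from: K, u_to: C)
← 2197/20
→ dial mhop(n: 11)
← 2167-02-23
→ dial drift(n: -282)
← 2166-05-17


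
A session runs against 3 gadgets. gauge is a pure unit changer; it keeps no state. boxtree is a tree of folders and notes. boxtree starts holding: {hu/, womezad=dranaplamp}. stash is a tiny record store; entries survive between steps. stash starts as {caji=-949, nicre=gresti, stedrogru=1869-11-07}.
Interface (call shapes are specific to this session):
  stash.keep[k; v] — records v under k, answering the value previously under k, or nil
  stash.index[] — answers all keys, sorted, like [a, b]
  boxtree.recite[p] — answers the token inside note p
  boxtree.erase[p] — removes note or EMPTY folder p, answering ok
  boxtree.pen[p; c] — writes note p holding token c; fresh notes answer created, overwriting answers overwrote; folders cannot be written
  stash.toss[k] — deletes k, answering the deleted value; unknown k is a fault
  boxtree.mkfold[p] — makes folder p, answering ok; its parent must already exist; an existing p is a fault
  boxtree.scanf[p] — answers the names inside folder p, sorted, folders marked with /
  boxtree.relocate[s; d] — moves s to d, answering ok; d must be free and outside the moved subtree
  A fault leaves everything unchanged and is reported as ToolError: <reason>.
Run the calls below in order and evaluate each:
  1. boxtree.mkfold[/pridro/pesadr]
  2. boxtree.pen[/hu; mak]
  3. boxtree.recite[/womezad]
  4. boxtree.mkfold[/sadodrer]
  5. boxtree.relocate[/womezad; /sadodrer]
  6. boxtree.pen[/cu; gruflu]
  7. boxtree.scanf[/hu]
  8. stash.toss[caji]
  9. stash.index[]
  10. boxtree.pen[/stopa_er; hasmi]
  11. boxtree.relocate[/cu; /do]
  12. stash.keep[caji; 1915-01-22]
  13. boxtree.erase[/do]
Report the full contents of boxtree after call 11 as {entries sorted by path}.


# 1. mkfold(p: /pridro/pesadr) -> ToolError: no parent
# 2. pen(p: /hu, c: mak) -> ToolError: is a directory
# 3. recite(p: /womezad) -> dranaplamp
# 4. mkfold(p: /sadodrer) -> ok
# 5. relocate(s: /womezad, d: /sadodrer) -> ToolError: exists
# 6. pen(p: /cu, c: gruflu) -> created
# 7. scanf(p: /hu) -> []
# 8. toss(k: caji) -> -949
# 9. index() -> [nicre, stedrogru]
# 10. pen(p: /stopa_er, c: hasmi) -> created
# 11. relocate(s: /cu, d: /do) -> ok
# 12. keep(k: caji, v: 1915-01-22) -> nil
# 13. erase(p: /do) -> ok

Answer: {do=gruflu, hu/, sadodrer/, stopa_er=hasmi, womezad=dranaplamp}


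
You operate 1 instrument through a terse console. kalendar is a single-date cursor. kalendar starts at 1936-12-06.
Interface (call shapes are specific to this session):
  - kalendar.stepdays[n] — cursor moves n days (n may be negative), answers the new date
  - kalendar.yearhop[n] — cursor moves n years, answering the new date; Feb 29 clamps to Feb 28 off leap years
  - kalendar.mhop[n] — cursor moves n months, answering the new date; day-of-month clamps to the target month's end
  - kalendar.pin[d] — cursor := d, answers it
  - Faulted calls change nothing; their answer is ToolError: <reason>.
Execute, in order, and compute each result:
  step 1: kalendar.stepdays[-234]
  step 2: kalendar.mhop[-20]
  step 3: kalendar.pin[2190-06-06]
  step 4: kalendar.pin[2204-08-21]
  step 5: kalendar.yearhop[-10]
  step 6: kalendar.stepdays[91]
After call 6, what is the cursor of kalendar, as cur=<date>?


>>> kalendar.stepdays n='-234'
[out] 1936-04-16
>>> kalendar.mhop n='-20'
[out] 1934-08-16
>>> kalendar.pin d='2190-06-06'
[out] 2190-06-06
>>> kalendar.pin d='2204-08-21'
[out] 2204-08-21
>>> kalendar.yearhop n='-10'
[out] 2194-08-21
>>> kalendar.stepdays n='91'
[out] 2194-11-20

Answer: cur=2194-11-20


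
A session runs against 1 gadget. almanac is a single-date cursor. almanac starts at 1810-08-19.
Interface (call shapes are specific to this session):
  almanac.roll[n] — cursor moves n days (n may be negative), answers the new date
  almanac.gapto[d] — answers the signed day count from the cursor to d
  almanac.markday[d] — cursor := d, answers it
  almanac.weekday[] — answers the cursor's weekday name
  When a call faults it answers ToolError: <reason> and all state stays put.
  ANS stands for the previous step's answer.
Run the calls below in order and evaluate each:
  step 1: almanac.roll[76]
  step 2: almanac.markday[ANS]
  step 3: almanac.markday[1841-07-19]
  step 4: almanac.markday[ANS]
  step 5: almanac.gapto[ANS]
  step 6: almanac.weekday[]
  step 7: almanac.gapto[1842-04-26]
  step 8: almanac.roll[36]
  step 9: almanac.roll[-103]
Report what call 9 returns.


CALL almanac.roll[n: 76]
RET  1810-11-03
CALL almanac.markday[d: ANS]
RET  1810-11-03
CALL almanac.markday[d: 1841-07-19]
RET  1841-07-19
CALL almanac.markday[d: ANS]
RET  1841-07-19
CALL almanac.gapto[d: ANS]
RET  0
CALL almanac.weekday[]
RET  Monday
CALL almanac.gapto[d: 1842-04-26]
RET  281
CALL almanac.roll[n: 36]
RET  1841-08-24
CALL almanac.roll[n: -103]
RET  1841-05-13

Answer: 1841-05-13


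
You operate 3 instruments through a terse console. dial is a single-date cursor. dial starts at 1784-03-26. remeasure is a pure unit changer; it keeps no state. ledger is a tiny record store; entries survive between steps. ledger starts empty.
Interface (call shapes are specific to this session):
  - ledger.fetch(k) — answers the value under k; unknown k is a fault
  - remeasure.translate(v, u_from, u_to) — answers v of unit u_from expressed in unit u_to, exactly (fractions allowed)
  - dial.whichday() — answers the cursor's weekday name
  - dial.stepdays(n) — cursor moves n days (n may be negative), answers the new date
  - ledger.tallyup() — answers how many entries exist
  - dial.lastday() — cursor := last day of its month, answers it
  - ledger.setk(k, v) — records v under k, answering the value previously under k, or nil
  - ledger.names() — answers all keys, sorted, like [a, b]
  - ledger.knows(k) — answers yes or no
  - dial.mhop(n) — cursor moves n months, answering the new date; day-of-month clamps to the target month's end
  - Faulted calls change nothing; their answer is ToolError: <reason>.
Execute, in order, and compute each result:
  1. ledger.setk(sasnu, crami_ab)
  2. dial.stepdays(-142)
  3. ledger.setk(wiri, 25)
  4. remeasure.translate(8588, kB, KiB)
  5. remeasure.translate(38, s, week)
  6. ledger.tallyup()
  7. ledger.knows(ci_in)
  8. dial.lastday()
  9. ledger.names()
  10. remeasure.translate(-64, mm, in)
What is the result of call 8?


Answer: 1783-11-30

Derivation:
// ledger.setk(k→sasnu, v→crami_ab) == nil
// dial.stepdays(n→-142) == 1783-11-05
// ledger.setk(k→wiri, v→25) == nil
// remeasure.translate(v→8588, u_from→kB, u_to→KiB) == 268375/32
// remeasure.translate(v→38, u_from→s, u_to→week) == 19/302400
// ledger.tallyup() == 2
// ledger.knows(k→ci_in) == no
// dial.lastday() == 1783-11-30
// ledger.names() == [sasnu, wiri]
// remeasure.translate(v→-64, u_from→mm, u_to→in) == -320/127


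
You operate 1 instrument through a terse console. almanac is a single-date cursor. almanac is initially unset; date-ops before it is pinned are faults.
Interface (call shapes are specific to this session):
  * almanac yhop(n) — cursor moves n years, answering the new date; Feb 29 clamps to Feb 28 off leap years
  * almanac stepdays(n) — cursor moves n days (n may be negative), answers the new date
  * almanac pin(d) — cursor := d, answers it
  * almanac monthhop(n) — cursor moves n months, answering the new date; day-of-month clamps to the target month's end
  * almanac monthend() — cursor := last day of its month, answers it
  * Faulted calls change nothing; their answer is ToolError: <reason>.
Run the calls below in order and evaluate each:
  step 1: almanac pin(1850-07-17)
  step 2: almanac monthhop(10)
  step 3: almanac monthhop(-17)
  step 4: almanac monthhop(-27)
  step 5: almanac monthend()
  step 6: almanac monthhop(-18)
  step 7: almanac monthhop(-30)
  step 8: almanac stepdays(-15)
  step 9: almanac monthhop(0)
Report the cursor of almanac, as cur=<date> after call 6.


% almanac pin 1850-07-17
= 1850-07-17
% almanac monthhop 10
= 1851-05-17
% almanac monthhop -17
= 1849-12-17
% almanac monthhop -27
= 1847-09-17
% almanac monthend
= 1847-09-30
% almanac monthhop -18
= 1846-03-30
% almanac monthhop -30
= 1843-09-30
% almanac stepdays -15
= 1843-09-15
% almanac monthhop 0
= 1843-09-15

Answer: cur=1846-03-30


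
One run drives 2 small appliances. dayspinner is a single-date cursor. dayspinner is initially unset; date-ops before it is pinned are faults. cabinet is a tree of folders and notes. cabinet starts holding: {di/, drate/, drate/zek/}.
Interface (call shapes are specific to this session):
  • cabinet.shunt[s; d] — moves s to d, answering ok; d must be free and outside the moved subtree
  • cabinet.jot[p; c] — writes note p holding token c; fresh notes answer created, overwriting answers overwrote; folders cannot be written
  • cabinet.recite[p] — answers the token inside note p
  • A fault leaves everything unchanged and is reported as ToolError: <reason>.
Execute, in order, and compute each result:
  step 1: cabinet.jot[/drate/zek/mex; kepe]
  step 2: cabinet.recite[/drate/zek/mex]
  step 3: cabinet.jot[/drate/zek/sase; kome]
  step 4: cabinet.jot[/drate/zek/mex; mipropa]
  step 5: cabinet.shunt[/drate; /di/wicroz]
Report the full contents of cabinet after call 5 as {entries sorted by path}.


→ cabinet.jot(p='/drate/zek/mex', c='kepe')
← created
→ cabinet.recite(p='/drate/zek/mex')
← kepe
→ cabinet.jot(p='/drate/zek/sase', c='kome')
← created
→ cabinet.jot(p='/drate/zek/mex', c='mipropa')
← overwrote
→ cabinet.shunt(s='/drate', d='/di/wicroz')
← ok

Answer: {di/, di/wicroz/, di/wicroz/zek/, di/wicroz/zek/mex=mipropa, di/wicroz/zek/sase=kome}


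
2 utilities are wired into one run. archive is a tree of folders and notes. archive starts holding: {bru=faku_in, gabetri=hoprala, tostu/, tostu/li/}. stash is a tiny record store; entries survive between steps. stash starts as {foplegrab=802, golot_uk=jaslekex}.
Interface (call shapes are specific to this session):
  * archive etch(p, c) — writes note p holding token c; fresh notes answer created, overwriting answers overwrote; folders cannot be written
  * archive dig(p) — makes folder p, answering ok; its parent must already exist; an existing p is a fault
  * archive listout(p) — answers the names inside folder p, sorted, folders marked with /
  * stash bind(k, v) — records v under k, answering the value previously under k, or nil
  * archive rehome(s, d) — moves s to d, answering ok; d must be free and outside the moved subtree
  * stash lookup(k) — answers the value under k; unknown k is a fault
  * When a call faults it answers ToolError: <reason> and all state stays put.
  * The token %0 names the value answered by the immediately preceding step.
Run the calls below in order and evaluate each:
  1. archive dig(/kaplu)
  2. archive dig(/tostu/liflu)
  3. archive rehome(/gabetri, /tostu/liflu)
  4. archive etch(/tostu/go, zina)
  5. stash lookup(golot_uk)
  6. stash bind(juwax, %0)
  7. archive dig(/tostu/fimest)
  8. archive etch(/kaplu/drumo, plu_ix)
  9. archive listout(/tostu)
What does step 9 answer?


Answer: [fimest/, go, li/, liflu/]

Derivation:
// 1. archive dig(p='/kaplu') ~> ok
// 2. archive dig(p='/tostu/liflu') ~> ok
// 3. archive rehome(s='/gabetri', d='/tostu/liflu') ~> ToolError: exists
// 4. archive etch(p='/tostu/go', c='zina') ~> created
// 5. stash lookup(k='golot_uk') ~> jaslekex
// 6. stash bind(k='juwax', v='%0') ~> nil
// 7. archive dig(p='/tostu/fimest') ~> ok
// 8. archive etch(p='/kaplu/drumo', c='plu_ix') ~> created
// 9. archive listout(p='/tostu') ~> [fimest/, go, li/, liflu/]


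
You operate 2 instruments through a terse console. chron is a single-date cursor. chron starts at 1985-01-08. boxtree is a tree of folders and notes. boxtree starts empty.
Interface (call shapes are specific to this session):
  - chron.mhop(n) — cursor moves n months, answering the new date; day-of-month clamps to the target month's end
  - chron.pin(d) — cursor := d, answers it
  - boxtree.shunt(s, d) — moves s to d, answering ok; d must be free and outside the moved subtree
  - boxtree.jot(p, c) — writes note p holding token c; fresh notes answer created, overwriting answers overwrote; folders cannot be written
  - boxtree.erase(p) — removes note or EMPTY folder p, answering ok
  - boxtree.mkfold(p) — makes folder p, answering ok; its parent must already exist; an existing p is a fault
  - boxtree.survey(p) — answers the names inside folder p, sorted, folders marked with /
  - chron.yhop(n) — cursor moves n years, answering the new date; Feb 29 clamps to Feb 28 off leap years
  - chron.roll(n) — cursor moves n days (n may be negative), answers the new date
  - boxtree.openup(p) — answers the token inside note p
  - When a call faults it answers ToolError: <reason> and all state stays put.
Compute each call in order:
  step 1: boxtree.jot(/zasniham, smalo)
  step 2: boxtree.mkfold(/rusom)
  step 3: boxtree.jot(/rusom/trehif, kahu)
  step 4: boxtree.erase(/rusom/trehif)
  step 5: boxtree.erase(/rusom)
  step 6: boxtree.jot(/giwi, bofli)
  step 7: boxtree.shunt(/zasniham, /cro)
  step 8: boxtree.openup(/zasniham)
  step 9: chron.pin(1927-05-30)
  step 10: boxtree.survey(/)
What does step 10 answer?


→ jot(p→/zasniham, c→smalo)
← created
→ mkfold(p→/rusom)
← ok
→ jot(p→/rusom/trehif, c→kahu)
← created
→ erase(p→/rusom/trehif)
← ok
→ erase(p→/rusom)
← ok
→ jot(p→/giwi, c→bofli)
← created
→ shunt(s→/zasniham, d→/cro)
← ok
→ openup(p→/zasniham)
← ToolError: not found
→ pin(d→1927-05-30)
← 1927-05-30
→ survey(p→/)
← [cro, giwi]

Answer: [cro, giwi]


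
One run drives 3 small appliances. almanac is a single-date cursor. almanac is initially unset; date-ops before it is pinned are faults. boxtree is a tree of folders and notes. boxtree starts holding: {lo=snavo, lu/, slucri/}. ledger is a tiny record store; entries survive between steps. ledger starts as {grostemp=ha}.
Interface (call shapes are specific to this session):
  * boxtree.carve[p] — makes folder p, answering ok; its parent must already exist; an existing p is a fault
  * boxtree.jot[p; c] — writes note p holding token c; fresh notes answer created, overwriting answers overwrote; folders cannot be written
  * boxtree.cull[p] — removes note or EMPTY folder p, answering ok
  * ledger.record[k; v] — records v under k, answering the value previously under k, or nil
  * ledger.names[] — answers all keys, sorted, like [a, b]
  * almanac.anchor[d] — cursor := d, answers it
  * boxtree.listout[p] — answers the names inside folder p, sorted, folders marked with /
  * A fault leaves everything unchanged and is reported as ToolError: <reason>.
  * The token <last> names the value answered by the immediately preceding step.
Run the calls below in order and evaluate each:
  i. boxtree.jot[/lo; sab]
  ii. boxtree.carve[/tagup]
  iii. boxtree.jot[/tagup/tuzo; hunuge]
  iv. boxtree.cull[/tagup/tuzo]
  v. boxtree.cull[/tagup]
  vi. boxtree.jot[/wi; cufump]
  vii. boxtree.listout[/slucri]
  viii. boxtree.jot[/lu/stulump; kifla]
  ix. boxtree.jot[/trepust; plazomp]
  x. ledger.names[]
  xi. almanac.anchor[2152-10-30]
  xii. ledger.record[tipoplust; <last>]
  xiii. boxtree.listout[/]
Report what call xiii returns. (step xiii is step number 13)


Answer: [lo, lu/, slucri/, trepust, wi]

Derivation:
I invoke boxtree.jot passing p: /lo, c: sab, and get overwrote.
Invoking boxtree.carve passing p: /tagup, giving ok.
I invoke boxtree.jot passing p: /tagup/tuzo, c: hunuge, giving created.
Calling boxtree.cull passing p: /tagup/tuzo, and get ok.
Next I call boxtree.cull passing p: /tagup, → ok.
Now I run boxtree.jot passing p: /wi, c: cufump: created.
Then boxtree.listout passing p: /slucri, → [].
I try boxtree.jot passing p: /lu/stulump, c: kifla, → created.
I invoke boxtree.jot passing p: /trepust, c: plazomp, and observe created.
I invoke ledger.names(), and get [grostemp].
I call almanac.anchor passing d: 2152-10-30, which returns 2152-10-30.
Using ledger.record passing k: tipoplust, v: <last>, — result: nil.
Using boxtree.listout passing p: /, and see [lo, lu/, slucri/, trepust, wi].


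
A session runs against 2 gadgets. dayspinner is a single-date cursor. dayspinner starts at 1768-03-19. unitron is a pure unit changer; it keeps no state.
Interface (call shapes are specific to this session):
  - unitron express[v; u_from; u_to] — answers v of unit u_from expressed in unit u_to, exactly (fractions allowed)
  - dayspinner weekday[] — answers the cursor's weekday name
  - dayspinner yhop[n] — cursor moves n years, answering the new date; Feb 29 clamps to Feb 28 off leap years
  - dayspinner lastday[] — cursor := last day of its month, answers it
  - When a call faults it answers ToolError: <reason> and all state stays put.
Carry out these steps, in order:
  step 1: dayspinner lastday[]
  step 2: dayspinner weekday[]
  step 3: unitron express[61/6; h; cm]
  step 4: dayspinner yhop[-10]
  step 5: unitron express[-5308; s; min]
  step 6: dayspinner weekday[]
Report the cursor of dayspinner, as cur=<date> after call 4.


Answer: cur=1758-03-31

Derivation:
[in] dayspinner lastday
  1768-03-31
[in] dayspinner weekday
  Thursday
[in] unitron express 61/6 h cm
  ToolError: incompatible units
[in] dayspinner yhop -10
  1758-03-31
[in] unitron express -5308 s min
  -1327/15
[in] dayspinner weekday
  Friday


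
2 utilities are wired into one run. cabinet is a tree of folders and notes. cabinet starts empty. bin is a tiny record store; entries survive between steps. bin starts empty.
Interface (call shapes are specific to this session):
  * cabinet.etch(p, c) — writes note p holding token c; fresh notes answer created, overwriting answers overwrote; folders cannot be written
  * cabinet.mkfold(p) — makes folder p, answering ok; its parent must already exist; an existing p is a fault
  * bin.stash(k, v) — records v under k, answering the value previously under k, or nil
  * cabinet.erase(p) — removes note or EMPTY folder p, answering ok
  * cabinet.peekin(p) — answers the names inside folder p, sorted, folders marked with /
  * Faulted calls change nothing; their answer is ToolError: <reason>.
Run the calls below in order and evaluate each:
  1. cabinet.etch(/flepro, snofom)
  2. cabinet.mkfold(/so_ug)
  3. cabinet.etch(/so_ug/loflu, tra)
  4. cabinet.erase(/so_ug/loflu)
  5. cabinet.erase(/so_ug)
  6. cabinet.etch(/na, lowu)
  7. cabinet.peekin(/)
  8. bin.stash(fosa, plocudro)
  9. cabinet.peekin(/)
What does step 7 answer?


-> etch(/flepro, snofom)
<- created
-> mkfold(/so_ug)
<- ok
-> etch(/so_ug/loflu, tra)
<- created
-> erase(/so_ug/loflu)
<- ok
-> erase(/so_ug)
<- ok
-> etch(/na, lowu)
<- created
-> peekin(/)
<- [flepro, na]
-> stash(fosa, plocudro)
<- nil
-> peekin(/)
<- [flepro, na]

Answer: [flepro, na]


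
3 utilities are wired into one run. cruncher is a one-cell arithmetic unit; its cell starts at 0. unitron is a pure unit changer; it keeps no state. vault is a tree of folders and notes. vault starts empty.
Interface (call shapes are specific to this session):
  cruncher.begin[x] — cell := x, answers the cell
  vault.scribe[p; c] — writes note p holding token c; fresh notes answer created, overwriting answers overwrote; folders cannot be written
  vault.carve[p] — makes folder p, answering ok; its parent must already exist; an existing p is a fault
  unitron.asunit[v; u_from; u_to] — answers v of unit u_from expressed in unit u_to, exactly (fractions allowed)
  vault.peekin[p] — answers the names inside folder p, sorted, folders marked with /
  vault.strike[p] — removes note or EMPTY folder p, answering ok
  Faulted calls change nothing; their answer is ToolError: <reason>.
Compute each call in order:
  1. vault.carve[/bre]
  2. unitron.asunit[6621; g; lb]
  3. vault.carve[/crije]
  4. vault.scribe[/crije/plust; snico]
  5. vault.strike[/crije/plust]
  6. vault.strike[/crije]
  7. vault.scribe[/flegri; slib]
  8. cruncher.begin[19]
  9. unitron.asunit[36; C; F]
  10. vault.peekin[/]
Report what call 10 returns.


Answer: [bre/, flegri]

Derivation:
==> carve(p: /bre)
<== ok
==> asunit(v: 6621, u_from: g, u_to: lb)
<== 662100000/45359237
==> carve(p: /crije)
<== ok
==> scribe(p: /crije/plust, c: snico)
<== created
==> strike(p: /crije/plust)
<== ok
==> strike(p: /crije)
<== ok
==> scribe(p: /flegri, c: slib)
<== created
==> begin(x: 19)
<== 19
==> asunit(v: 36, u_from: C, u_to: F)
<== 484/5
==> peekin(p: /)
<== [bre/, flegri]


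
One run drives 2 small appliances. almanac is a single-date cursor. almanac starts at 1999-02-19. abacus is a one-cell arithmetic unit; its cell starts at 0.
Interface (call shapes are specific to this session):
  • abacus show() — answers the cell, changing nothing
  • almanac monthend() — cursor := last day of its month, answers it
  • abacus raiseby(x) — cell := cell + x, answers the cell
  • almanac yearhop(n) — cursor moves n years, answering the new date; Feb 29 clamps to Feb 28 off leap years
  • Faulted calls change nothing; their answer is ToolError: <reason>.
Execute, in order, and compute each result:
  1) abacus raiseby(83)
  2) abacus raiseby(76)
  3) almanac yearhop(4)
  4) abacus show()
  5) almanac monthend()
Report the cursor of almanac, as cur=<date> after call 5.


# abacus raiseby(x→83) => 83
# abacus raiseby(x→76) => 159
# almanac yearhop(n→4) => 2003-02-19
# abacus show() => 159
# almanac monthend() => 2003-02-28

Answer: cur=2003-02-28


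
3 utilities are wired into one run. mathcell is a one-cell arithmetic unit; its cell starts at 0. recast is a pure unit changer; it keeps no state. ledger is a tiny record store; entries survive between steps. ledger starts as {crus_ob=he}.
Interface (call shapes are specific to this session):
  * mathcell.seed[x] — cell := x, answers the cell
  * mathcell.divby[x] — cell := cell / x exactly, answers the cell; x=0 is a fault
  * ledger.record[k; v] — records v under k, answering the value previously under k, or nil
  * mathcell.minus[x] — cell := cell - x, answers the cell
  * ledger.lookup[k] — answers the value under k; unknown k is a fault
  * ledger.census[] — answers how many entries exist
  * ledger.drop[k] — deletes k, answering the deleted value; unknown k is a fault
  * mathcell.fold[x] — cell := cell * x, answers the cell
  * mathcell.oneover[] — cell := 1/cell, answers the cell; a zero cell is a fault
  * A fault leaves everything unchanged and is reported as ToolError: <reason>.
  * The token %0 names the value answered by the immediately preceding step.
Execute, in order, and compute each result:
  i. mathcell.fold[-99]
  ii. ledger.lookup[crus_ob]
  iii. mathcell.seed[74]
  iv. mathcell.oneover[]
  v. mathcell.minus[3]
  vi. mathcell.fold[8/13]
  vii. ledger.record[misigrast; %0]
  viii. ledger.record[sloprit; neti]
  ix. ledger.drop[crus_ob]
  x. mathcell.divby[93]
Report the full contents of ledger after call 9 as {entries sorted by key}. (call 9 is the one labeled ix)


% 1. mathcell.fold(x='-99') == 0
% 2. ledger.lookup(k='crus_ob') == he
% 3. mathcell.seed(x='74') == 74
% 4. mathcell.oneover() == 1/74
% 5. mathcell.minus(x='3') == -221/74
% 6. mathcell.fold(x='8/13') == -68/37
% 7. ledger.record(k='misigrast', v='%0') == nil
% 8. ledger.record(k='sloprit', v='neti') == nil
% 9. ledger.drop(k='crus_ob') == he
% 10. mathcell.divby(x='93') == -68/3441

Answer: {misigrast=-68/37, sloprit=neti}


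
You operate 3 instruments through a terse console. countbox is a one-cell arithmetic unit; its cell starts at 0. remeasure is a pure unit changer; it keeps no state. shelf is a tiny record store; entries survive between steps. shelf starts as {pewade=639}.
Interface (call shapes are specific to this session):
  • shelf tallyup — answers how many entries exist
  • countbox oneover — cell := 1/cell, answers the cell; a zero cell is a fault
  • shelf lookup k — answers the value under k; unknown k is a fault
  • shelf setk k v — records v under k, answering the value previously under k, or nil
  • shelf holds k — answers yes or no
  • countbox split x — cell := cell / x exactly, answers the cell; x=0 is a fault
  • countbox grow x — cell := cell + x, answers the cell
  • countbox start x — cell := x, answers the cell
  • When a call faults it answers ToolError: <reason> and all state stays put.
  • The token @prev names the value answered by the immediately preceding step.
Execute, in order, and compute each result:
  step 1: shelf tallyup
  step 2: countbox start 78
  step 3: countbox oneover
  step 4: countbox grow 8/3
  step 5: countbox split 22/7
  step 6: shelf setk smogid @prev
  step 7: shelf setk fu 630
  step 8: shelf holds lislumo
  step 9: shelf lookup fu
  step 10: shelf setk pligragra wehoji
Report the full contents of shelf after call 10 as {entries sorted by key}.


Invoking shelf tallyup, → 1.
I run countbox start with x='78', which returns 78.
I use countbox oneover, and see 1/78.
Now I run countbox grow with x='8/3', and see 209/78.
Using countbox split with x='22/7': 133/156.
I use shelf setk with k='smogid', v='@prev', and see nil.
Using shelf setk with k='fu', v='630': nil.
I invoke shelf holds with k='lislumo', → no.
Invoking shelf lookup with k='fu', giving 630.
I invoke shelf setk with k='pligragra', v='wehoji', and observe nil.

Answer: {fu=630, pewade=639, pligragra=wehoji, smogid=133/156}


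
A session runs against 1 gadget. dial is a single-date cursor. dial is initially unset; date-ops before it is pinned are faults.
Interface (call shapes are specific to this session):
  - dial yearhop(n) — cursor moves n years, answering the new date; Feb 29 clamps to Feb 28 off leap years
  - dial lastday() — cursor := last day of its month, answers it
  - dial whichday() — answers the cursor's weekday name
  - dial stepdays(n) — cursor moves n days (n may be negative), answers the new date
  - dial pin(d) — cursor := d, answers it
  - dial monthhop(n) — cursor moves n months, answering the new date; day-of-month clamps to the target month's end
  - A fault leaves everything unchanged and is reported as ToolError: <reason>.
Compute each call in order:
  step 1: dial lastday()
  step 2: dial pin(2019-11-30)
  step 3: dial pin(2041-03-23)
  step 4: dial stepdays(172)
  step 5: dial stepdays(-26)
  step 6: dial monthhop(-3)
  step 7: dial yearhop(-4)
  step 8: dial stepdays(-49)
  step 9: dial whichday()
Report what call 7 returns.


Act: dial lastday[]
Obs: ToolError: no date set
Act: dial pin[2019-11-30]
Obs: 2019-11-30
Act: dial pin[2041-03-23]
Obs: 2041-03-23
Act: dial stepdays[172]
Obs: 2041-09-11
Act: dial stepdays[-26]
Obs: 2041-08-16
Act: dial monthhop[-3]
Obs: 2041-05-16
Act: dial yearhop[-4]
Obs: 2037-05-16
Act: dial stepdays[-49]
Obs: 2037-03-28
Act: dial whichday[]
Obs: Saturday

Answer: 2037-05-16


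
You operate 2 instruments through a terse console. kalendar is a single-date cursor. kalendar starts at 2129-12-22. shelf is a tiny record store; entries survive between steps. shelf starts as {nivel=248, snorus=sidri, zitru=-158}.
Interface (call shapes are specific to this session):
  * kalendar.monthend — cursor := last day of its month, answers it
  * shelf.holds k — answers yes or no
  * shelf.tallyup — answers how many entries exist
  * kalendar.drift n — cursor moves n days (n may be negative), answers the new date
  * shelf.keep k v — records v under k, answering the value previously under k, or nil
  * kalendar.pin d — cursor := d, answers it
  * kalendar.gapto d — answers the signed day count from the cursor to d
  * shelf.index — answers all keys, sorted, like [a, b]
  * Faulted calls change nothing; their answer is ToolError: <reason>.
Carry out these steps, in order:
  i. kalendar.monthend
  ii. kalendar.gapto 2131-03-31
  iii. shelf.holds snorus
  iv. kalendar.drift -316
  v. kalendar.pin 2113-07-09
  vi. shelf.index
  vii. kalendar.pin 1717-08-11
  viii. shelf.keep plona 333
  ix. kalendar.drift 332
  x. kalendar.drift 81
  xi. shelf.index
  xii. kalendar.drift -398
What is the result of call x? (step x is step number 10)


# 1. monthend() => 2129-12-31
# 2. gapto(d: 2131-03-31) => 455
# 3. holds(k: snorus) => yes
# 4. drift(n: -316) => 2129-02-18
# 5. pin(d: 2113-07-09) => 2113-07-09
# 6. index() => [nivel, snorus, zitru]
# 7. pin(d: 1717-08-11) => 1717-08-11
# 8. keep(k: plona, v: 333) => nil
# 9. drift(n: 332) => 1718-07-09
# 10. drift(n: 81) => 1718-09-28
# 11. index() => [nivel, plona, snorus, zitru]
# 12. drift(n: -398) => 1717-08-26

Answer: 1718-09-28


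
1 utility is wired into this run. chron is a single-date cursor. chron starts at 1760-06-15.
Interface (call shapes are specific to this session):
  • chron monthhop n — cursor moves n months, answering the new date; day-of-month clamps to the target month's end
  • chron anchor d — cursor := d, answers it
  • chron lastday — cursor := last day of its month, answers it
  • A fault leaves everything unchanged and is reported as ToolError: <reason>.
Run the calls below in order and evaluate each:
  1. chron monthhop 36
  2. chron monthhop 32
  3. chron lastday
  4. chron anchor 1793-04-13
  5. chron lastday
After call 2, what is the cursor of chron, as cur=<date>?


> chron monthhop 36
[out] 1763-06-15
> chron monthhop 32
[out] 1766-02-15
> chron lastday
[out] 1766-02-28
> chron anchor 1793-04-13
[out] 1793-04-13
> chron lastday
[out] 1793-04-30

Answer: cur=1766-02-15


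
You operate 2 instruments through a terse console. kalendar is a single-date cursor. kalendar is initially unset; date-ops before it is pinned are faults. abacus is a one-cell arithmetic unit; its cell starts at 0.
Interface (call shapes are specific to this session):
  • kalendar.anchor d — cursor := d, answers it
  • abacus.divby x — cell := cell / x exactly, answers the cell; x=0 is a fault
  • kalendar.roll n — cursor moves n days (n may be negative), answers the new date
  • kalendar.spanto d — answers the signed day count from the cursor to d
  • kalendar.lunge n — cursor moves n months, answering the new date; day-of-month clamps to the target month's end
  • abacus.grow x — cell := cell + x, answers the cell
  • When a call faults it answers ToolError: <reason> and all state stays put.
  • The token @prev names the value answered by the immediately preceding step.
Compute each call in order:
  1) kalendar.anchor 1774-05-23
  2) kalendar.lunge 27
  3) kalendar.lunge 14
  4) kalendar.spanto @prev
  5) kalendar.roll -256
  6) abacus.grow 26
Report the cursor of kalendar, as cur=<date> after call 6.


> kalendar.anchor 1774-05-23
= 1774-05-23
> kalendar.lunge 27
= 1776-08-23
> kalendar.lunge 14
= 1777-10-23
> kalendar.spanto @prev
= 0
> kalendar.roll -256
= 1777-02-09
> abacus.grow 26
= 26

Answer: cur=1777-02-09


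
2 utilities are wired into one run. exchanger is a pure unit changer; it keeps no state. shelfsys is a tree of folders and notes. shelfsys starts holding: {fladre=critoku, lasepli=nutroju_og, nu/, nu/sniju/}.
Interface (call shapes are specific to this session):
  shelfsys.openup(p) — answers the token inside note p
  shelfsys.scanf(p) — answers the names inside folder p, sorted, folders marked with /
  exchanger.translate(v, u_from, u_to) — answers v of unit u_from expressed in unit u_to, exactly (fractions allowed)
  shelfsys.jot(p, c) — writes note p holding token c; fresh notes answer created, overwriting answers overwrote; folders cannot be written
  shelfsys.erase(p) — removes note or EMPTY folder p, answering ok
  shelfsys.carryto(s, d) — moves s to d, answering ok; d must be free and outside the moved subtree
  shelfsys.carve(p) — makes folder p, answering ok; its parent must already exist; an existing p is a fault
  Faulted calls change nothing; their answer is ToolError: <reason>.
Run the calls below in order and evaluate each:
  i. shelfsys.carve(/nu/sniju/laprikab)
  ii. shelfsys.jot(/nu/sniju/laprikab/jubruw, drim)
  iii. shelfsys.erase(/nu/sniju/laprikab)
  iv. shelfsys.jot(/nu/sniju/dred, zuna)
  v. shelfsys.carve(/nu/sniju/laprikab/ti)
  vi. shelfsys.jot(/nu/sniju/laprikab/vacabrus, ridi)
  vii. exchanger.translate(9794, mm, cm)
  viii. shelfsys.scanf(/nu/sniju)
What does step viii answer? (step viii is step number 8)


Answer: [dred, laprikab/]

Derivation:
>> shelfsys.carve(p: /nu/sniju/laprikab)
<< ok
>> shelfsys.jot(p: /nu/sniju/laprikab/jubruw, c: drim)
<< created
>> shelfsys.erase(p: /nu/sniju/laprikab)
<< ToolError: not empty
>> shelfsys.jot(p: /nu/sniju/dred, c: zuna)
<< created
>> shelfsys.carve(p: /nu/sniju/laprikab/ti)
<< ok
>> shelfsys.jot(p: /nu/sniju/laprikab/vacabrus, c: ridi)
<< created
>> exchanger.translate(v: 9794, u_from: mm, u_to: cm)
<< 4897/5
>> shelfsys.scanf(p: /nu/sniju)
<< [dred, laprikab/]


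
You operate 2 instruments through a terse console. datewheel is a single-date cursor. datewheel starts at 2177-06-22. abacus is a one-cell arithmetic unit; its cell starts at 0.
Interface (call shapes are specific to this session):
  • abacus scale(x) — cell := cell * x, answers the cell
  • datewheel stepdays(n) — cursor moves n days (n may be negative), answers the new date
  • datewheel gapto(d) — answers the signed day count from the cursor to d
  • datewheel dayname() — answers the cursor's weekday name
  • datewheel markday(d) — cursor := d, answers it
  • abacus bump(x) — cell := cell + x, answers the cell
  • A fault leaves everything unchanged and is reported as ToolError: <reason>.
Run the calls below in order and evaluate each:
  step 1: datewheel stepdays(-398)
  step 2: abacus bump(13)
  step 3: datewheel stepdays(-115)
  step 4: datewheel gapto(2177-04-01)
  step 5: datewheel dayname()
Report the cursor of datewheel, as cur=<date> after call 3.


Answer: cur=2176-01-26

Derivation:
! 1. datewheel stepdays(n=-398) ~> 2176-05-20
! 2. abacus bump(x=13) ~> 13
! 3. datewheel stepdays(n=-115) ~> 2176-01-26
! 4. datewheel gapto(d=2177-04-01) ~> 431
! 5. datewheel dayname() ~> Friday


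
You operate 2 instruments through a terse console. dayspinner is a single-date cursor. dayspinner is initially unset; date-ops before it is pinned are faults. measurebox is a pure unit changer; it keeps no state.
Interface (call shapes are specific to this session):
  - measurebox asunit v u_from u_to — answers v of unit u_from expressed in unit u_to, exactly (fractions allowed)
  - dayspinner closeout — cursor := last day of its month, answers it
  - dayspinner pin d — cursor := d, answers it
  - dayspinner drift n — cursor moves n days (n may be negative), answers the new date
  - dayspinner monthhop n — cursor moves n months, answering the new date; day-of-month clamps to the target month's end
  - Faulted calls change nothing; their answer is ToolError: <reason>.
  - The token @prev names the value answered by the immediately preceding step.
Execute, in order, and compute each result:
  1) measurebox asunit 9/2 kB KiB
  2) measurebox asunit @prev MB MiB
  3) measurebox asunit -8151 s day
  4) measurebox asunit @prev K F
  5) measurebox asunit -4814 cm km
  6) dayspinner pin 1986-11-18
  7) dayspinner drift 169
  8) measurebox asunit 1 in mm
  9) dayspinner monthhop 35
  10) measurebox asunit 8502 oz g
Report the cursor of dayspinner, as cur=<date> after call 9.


Answer: cur=1990-04-06

Derivation:
·→ measurebox asunit(v=9/2, u_from=kB, u_to=KiB)
·← 1125/256
·→ measurebox asunit(v=@prev, u_from=MB, u_to=MiB)
·← 17578125/4194304
·→ measurebox asunit(v=-8151, u_from=s, u_to=day)
·← -2717/28800
·→ measurebox asunit(v=@prev, u_from=K, u_to=F)
·← -7357437/16000
·→ measurebox asunit(v=-4814, u_from=cm, u_to=km)
·← -2407/50000
·→ dayspinner pin(d=1986-11-18)
·← 1986-11-18
·→ dayspinner drift(n=169)
·← 1987-05-06
·→ measurebox asunit(v=1, u_from=in, u_to=mm)
·← 127/5
·→ dayspinner monthhop(n=35)
·← 1990-04-06
·→ measurebox asunit(v=8502, u_from=oz, u_to=g)
·← 192822116487/800000
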